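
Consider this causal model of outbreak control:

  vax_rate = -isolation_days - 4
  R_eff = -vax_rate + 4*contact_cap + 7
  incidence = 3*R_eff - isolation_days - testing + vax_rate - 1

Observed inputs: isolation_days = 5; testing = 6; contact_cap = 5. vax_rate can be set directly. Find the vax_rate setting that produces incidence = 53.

vax_rate = 8

Intervening on vax_rate fixes its value directly, overriding its dependence on isolation_days.
Substituting into the R_eff equation gives R_eff = -vax_rate + 27.
incidence becomes -2*vax_rate + 69.
Solve -2*vax_rate + 69 = 53: vax_rate = (53 - 69) / -2 = 8.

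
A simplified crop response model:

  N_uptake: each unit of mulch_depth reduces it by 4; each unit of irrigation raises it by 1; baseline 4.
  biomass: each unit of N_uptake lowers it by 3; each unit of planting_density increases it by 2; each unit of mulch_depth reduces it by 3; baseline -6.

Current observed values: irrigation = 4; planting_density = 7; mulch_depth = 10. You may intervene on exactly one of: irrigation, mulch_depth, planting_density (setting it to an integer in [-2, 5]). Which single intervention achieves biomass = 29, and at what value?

set mulch_depth = 5

Intervening on irrigation: biomass = -3*irrigation + 86. Reaching 29 requires irrigation = 19, outside [-2, 5].
Intervening on mulch_depth: with other inputs at their observed values, biomass = 9*mulch_depth - 16. Solving for 29 gives mulch_depth = 5, within [-2, 5].
Intervening on planting_density: biomass = 2*planting_density + 60. Reaching 29 requires planting_density = -31/2, not an integer.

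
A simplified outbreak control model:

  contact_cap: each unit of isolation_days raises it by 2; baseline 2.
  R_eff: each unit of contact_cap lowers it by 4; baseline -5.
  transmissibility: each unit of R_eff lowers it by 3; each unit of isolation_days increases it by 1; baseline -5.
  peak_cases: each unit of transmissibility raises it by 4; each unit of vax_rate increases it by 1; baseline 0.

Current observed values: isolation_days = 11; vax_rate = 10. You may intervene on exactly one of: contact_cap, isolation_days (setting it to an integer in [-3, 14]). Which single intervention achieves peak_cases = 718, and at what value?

Intervening on contact_cap: with other inputs at their observed values, peak_cases = 48*contact_cap + 94. Solving for 718 gives contact_cap = 13, within [-3, 14].
Intervening on isolation_days: peak_cases = 100*isolation_days + 146. Reaching 718 requires isolation_days = 143/25, not an integer.

set contact_cap = 13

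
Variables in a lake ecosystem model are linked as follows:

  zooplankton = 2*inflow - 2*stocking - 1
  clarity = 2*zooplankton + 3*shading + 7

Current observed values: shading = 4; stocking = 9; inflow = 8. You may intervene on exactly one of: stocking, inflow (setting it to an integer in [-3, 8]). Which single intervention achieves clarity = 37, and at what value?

set stocking = 3

Intervening on stocking: with other inputs at their observed values, clarity = -4*stocking + 49. Solving for 37 gives stocking = 3, within [-3, 8].
Intervening on inflow: clarity = 4*inflow - 19. Reaching 37 requires inflow = 14, outside [-3, 8].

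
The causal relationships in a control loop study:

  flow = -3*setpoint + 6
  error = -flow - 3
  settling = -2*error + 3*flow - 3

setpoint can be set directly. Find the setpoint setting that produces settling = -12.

setpoint = 3

Substituting into the error equation gives error = 3*setpoint - 9.
Substituting into the settling equation gives settling = -15*setpoint + 33.
Solve -15*setpoint + 33 = -12: setpoint = (-12 - 33) / -15 = 3.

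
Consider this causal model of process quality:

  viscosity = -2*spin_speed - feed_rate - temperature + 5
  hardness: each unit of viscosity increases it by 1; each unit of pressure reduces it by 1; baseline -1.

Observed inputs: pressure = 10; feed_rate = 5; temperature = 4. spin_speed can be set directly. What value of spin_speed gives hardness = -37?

Substituting into the viscosity equation gives viscosity = -2*spin_speed - 4.
Substituting into the hardness equation gives hardness = -2*spin_speed - 15.
Solve -2*spin_speed - 15 = -37: spin_speed = (-37 + 15) / -2 = 11.

spin_speed = 11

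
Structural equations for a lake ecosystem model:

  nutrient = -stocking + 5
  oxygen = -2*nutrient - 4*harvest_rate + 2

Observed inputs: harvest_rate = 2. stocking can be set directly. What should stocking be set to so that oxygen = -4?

Substituting into the oxygen equation gives oxygen = 2*stocking - 16.
Solve 2*stocking - 16 = -4: stocking = (-4 + 16) / 2 = 6.

stocking = 6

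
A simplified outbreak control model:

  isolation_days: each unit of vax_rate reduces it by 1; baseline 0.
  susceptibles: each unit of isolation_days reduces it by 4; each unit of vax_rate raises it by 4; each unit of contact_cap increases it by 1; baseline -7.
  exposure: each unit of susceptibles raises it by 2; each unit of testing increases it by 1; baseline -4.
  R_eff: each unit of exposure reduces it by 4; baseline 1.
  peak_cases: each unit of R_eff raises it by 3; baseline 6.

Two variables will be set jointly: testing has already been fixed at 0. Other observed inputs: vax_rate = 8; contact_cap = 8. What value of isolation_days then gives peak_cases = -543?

With testing held at 0:
Intervening on isolation_days fixes its value directly, overriding its dependence on vax_rate.
Substituting into the susceptibles equation gives susceptibles = -4*isolation_days + 33.
Substituting into the exposure equation gives exposure = -8*isolation_days + 62.
Substituting into the R_eff equation gives R_eff = 32*isolation_days - 247.
peak_cases becomes 96*isolation_days - 735.
Solve 96*isolation_days - 735 = -543: isolation_days = (-543 + 735) / 96 = 2.

isolation_days = 2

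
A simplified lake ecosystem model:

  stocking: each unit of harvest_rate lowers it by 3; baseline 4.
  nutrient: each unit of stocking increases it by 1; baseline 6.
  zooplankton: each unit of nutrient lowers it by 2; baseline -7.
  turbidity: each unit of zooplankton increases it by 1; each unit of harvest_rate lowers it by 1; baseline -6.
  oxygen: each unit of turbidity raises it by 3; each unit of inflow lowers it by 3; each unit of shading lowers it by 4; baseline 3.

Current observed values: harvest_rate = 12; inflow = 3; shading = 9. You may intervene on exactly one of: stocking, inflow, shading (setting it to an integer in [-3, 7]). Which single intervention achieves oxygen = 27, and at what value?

set inflow = 7

Intervening on stocking: oxygen = -6*stocking - 153. Reaching 27 requires stocking = -30, outside [-3, 7].
Intervening on inflow: with other inputs at their observed values, oxygen = -3*inflow + 48. Solving for 27 gives inflow = 7, within [-3, 7].
Intervening on shading: oxygen = -4*shading + 75. Reaching 27 requires shading = 12, outside [-3, 7].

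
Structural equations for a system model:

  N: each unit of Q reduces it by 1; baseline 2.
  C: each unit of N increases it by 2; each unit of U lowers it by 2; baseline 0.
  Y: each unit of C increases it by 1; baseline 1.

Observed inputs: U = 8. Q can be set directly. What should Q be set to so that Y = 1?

Substituting into the C equation gives C = -2*Q - 12.
Substituting into the Y equation gives Y = -2*Q - 11.
Solve -2*Q - 11 = 1: Q = (1 + 11) / -2 = -6.

Q = -6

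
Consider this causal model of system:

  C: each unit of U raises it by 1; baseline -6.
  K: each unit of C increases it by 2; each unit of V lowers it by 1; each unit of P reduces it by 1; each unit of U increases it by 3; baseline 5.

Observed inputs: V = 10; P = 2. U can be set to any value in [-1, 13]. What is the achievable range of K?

Substituting into the K equation gives K = 5*U - 19.
Linear in U, so extremes are at the endpoints: U = -1 gives K = -24; U = 13 gives K = 46.

-24 to 46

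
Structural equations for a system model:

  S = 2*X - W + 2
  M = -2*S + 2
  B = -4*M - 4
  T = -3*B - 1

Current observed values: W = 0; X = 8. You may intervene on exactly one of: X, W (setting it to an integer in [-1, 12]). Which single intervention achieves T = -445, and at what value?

Intervening on X: with other inputs at their observed values, T = -48*X - 13. Solving for -445 gives X = 9, within [-1, 12].
Intervening on W: T = 24*W - 397. Reaching -445 requires W = -2, outside [-1, 12].

set X = 9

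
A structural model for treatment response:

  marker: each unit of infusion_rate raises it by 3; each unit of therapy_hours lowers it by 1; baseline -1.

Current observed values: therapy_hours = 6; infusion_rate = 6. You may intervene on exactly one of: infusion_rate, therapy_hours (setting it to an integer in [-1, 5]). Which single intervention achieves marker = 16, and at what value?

Intervening on infusion_rate: marker = 3*infusion_rate - 7. Reaching 16 requires infusion_rate = 23/3, not an integer.
Intervening on therapy_hours: with other inputs at their observed values, marker = -therapy_hours + 17. Solving for 16 gives therapy_hours = 1, within [-1, 5].

set therapy_hours = 1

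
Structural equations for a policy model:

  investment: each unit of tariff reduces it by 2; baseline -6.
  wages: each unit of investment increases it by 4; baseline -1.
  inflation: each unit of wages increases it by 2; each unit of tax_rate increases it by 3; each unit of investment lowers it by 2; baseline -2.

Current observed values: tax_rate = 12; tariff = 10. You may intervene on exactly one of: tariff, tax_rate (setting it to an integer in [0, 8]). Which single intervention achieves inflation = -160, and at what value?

set tax_rate = 0

Intervening on tariff: inflation = -12*tariff - 4. Reaching -160 requires tariff = 13, outside [0, 8].
Intervening on tax_rate: with other inputs at their observed values, inflation = 3*tax_rate - 160. Solving for -160 gives tax_rate = 0, within [0, 8].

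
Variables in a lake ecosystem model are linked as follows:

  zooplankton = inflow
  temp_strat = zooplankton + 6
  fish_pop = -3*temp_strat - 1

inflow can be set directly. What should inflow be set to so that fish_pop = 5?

inflow = -8

Substituting into the temp_strat equation gives temp_strat = inflow + 6.
Substituting into the fish_pop equation gives fish_pop = -3*inflow - 19.
Solve -3*inflow - 19 = 5: inflow = (5 + 19) / -3 = -8.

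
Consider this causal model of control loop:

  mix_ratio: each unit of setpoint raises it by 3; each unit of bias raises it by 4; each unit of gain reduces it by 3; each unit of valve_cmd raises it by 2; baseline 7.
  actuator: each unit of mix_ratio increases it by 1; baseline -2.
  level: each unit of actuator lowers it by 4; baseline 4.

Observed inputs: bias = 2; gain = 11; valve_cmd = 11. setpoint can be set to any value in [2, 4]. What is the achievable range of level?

Substituting into the mix_ratio equation gives mix_ratio = 3*setpoint + 4.
Substituting into the actuator equation gives actuator = 3*setpoint + 2.
Substituting into the level equation gives level = -12*setpoint - 4.
Linear in setpoint, so extremes are at the endpoints: setpoint = 2 gives level = -28; setpoint = 4 gives level = -52.

-52 to -28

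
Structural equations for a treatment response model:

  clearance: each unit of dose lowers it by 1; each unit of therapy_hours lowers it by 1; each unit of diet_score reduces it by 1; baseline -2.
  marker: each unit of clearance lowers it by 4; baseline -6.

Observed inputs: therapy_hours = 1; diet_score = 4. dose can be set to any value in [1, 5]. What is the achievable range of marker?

Substituting into the clearance equation gives clearance = -dose - 7.
Substituting into the marker equation gives marker = 4*dose + 22.
Linear in dose, so extremes are at the endpoints: dose = 1 gives marker = 26; dose = 5 gives marker = 42.

26 to 42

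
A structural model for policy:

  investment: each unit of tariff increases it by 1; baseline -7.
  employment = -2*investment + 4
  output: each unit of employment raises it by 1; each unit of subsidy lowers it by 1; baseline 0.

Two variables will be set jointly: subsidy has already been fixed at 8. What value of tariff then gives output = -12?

With subsidy held at 8:
Substituting into the employment equation gives employment = -2*tariff + 18.
Substituting into the output equation gives output = -2*tariff + 10.
Solve -2*tariff + 10 = -12: tariff = (-12 - 10) / -2 = 11.

tariff = 11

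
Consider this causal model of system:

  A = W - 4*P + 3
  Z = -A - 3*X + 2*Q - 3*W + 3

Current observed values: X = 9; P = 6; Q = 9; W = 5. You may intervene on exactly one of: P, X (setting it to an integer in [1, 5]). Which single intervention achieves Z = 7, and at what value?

Intervening on P: Z = 4*P - 29. Reaching 7 requires P = 9, outside [1, 5].
Intervening on X: with other inputs at their observed values, Z = -3*X + 22. Solving for 7 gives X = 5, within [1, 5].

set X = 5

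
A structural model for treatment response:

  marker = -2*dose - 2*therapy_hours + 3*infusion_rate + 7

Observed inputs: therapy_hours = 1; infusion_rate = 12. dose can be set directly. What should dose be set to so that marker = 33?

dose = 4

Substituting into the marker equation gives marker = -2*dose + 41.
Solve -2*dose + 41 = 33: dose = (33 - 41) / -2 = 4.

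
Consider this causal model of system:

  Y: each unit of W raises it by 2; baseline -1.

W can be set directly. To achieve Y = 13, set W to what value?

W = 7

Solve 2*W - 1 = 13: W = (13 + 1) / 2 = 7.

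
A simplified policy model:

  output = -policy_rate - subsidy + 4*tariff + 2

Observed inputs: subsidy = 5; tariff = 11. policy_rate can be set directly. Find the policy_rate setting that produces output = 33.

policy_rate = 8

Substituting into the output equation gives output = -policy_rate + 41.
Solve -policy_rate + 41 = 33: policy_rate = (33 - 41) / -1 = 8.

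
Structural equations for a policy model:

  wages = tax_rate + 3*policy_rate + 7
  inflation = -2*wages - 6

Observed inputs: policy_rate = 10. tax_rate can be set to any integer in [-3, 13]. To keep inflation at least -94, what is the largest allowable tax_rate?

Substituting into the wages equation gives wages = tax_rate + 37.
So inflation = -2*tax_rate - 80.
Require -2*tax_rate - 80 ≥ -94, so tax_rate ≤ 7.
The largest integer in [-3, 13] satisfying this is 7.

tax_rate = 7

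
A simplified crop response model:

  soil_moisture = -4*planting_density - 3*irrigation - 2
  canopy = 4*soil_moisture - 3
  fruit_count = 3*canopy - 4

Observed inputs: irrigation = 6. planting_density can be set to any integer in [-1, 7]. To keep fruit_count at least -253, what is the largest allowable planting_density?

Substituting into the soil_moisture equation gives soil_moisture = -4*planting_density - 20.
This gives canopy = -16*planting_density - 83.
This gives fruit_count = -48*planting_density - 253.
Require -48*planting_density - 253 ≥ -253, so planting_density ≤ 0.
The largest integer in [-1, 7] satisfying this is 0.

planting_density = 0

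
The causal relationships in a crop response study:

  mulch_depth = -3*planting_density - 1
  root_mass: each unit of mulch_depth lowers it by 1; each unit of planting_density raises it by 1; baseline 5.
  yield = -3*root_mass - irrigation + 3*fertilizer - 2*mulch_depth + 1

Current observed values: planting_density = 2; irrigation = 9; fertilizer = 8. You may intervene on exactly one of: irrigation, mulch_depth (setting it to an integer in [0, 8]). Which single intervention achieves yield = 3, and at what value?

Intervening on irrigation: yield = -irrigation - 3. Reaching 3 requires irrigation = -6, outside [0, 8].
Intervening on mulch_depth: with other inputs at their observed values, yield = mulch_depth - 5. Solving for 3 gives mulch_depth = 8, within [0, 8].

set mulch_depth = 8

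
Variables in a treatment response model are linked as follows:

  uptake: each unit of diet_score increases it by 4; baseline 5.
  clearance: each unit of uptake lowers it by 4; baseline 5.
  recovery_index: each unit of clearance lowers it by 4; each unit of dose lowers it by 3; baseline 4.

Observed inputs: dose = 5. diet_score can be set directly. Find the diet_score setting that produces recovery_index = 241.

diet_score = 3

Substituting into the clearance equation gives clearance = -16*diet_score - 15.
Substituting into the recovery_index equation gives recovery_index = 64*diet_score + 49.
Solve 64*diet_score + 49 = 241: diet_score = (241 - 49) / 64 = 3.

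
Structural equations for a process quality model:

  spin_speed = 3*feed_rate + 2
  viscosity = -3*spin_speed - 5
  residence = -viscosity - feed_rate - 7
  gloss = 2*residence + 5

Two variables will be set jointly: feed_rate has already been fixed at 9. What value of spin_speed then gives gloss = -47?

With feed_rate held at 9:
Intervening on spin_speed fixes its value directly, overriding its dependence on feed_rate.
Substituting into the residence equation gives residence = 3*spin_speed - 11.
gloss becomes 6*spin_speed - 17.
Solve 6*spin_speed - 17 = -47: spin_speed = (-47 + 17) / 6 = -5.

spin_speed = -5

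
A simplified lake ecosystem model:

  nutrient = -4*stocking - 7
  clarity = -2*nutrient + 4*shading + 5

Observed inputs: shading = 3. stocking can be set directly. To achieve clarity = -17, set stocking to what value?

stocking = -6

Substituting into the clarity equation gives clarity = 8*stocking + 31.
Solve 8*stocking + 31 = -17: stocking = (-17 - 31) / 8 = -6.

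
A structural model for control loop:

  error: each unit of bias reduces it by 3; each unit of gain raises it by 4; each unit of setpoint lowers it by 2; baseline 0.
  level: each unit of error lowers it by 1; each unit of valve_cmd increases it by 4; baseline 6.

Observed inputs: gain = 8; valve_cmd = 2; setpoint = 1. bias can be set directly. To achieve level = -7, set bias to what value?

bias = 3

Substituting into the error equation gives error = -3*bias + 30.
Substituting into the level equation gives level = 3*bias - 16.
Solve 3*bias - 16 = -7: bias = (-7 + 16) / 3 = 3.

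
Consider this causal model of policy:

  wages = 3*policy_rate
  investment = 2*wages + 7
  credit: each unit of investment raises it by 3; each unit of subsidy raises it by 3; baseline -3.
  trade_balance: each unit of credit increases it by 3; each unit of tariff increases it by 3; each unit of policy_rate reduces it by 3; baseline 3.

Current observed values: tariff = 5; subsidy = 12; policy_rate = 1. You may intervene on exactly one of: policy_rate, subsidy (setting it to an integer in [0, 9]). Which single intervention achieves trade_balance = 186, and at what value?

Intervening on policy_rate: trade_balance = 51*policy_rate + 180. Reaching 186 requires policy_rate = 2/17, not an integer.
Intervening on subsidy: with other inputs at their observed values, trade_balance = 9*subsidy + 123. Solving for 186 gives subsidy = 7, within [0, 9].

set subsidy = 7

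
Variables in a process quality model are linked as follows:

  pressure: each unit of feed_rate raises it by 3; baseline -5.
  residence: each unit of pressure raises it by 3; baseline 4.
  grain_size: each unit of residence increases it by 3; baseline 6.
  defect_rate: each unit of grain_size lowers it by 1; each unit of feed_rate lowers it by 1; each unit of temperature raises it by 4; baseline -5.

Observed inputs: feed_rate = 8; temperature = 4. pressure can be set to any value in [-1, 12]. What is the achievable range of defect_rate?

-123 to -6

Intervening on pressure fixes its value directly, overriding its dependence on feed_rate.
Substituting into the grain_size equation gives grain_size = 9*pressure + 18.
defect_rate becomes -9*pressure - 15.
Linear in pressure, so extremes are at the endpoints: pressure = -1 gives defect_rate = -6; pressure = 12 gives defect_rate = -123.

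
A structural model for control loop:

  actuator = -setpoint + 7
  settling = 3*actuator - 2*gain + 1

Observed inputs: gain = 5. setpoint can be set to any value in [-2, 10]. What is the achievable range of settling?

Substituting into the settling equation gives settling = -3*setpoint + 12.
Linear in setpoint, so extremes are at the endpoints: setpoint = -2 gives settling = 18; setpoint = 10 gives settling = -18.

-18 to 18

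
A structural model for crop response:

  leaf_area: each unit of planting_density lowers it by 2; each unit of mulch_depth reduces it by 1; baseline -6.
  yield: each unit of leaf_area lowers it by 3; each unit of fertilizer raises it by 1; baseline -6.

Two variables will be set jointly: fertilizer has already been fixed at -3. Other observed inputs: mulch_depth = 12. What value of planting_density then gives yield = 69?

planting_density = 4

With fertilizer held at -3:
Substituting into the leaf_area equation gives leaf_area = -2*planting_density - 18.
Substituting into the yield equation gives yield = 6*planting_density + 45.
Solve 6*planting_density + 45 = 69: planting_density = (69 - 45) / 6 = 4.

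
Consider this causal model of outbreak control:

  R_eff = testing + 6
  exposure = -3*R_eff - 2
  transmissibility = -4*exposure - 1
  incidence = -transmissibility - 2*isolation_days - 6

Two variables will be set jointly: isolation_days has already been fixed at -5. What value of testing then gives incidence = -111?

testing = 3

With isolation_days held at -5:
Substituting into the exposure equation gives exposure = -3*testing - 20.
Substituting into the transmissibility equation gives transmissibility = 12*testing + 79.
This gives incidence = -12*testing - 75.
Solve -12*testing - 75 = -111: testing = (-111 + 75) / -12 = 3.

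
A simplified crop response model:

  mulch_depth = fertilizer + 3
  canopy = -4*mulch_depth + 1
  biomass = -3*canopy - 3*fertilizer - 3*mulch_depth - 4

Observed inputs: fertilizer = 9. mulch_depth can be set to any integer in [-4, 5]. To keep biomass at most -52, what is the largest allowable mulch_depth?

mulch_depth = -2

Intervening on mulch_depth fixes its value directly, overriding its dependence on fertilizer.
Substituting into the biomass equation gives biomass = 9*mulch_depth - 34.
Require 9*mulch_depth - 34 ≤ -52, so mulch_depth ≤ -2.
The largest integer in [-4, 5] satisfying this is -2.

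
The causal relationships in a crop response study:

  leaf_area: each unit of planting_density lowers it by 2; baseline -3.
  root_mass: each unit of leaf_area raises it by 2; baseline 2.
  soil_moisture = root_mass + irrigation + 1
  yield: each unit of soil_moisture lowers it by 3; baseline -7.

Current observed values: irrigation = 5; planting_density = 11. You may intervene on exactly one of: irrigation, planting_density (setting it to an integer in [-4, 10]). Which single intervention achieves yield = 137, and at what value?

set irrigation = -1

Intervening on irrigation: with other inputs at their observed values, yield = -3*irrigation + 134. Solving for 137 gives irrigation = -1, within [-4, 10].
Intervening on planting_density: yield = 12*planting_density - 13. Reaching 137 requires planting_density = 25/2, not an integer.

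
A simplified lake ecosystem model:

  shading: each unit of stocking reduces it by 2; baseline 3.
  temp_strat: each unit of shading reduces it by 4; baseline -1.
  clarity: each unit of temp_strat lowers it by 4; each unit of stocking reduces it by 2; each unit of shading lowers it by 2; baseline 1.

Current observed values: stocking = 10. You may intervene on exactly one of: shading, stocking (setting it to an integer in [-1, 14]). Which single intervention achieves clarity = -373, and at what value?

Intervening on shading: clarity = 14*shading - 15. Reaching -373 requires shading = -179/7, not an integer.
Intervening on stocking: with other inputs at their observed values, clarity = -30*stocking + 47. Solving for -373 gives stocking = 14, within [-1, 14].

set stocking = 14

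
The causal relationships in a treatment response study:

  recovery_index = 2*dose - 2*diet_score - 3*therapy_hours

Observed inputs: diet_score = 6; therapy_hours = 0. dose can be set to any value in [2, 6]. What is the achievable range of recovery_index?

Substituting into the recovery_index equation gives recovery_index = 2*dose - 12.
Linear in dose, so extremes are at the endpoints: dose = 2 gives recovery_index = -8; dose = 6 gives recovery_index = 0.

-8 to 0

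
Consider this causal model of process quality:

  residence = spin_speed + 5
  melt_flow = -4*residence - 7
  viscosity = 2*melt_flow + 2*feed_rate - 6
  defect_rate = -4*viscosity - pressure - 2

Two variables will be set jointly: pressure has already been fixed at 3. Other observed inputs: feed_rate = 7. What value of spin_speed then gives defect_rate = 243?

spin_speed = 2

With pressure held at 3:
Substituting into the melt_flow equation gives melt_flow = -4*spin_speed - 27.
Substituting into the viscosity equation gives viscosity = -8*spin_speed - 46.
So defect_rate = 32*spin_speed + 179.
Solve 32*spin_speed + 179 = 243: spin_speed = (243 - 179) / 32 = 2.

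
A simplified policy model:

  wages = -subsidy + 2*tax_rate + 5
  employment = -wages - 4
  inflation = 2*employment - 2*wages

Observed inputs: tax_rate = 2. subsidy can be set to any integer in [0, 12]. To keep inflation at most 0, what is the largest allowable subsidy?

Substituting into the wages equation gives wages = -subsidy + 9.
Substituting into the employment equation gives employment = subsidy - 13.
Substituting into the inflation equation gives inflation = 4*subsidy - 44.
Require 4*subsidy - 44 ≤ 0, so subsidy ≤ 11.
The largest integer in [0, 12] satisfying this is 11.

subsidy = 11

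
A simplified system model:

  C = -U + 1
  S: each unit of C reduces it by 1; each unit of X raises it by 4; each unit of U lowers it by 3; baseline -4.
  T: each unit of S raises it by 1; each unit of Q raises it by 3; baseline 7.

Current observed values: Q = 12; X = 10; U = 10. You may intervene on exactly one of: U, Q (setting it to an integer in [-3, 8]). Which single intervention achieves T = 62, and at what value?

Intervening on U: with other inputs at their observed values, T = -2*U + 78. Solving for 62 gives U = 8, within [-3, 8].
Intervening on Q: T = 3*Q + 22. Reaching 62 requires Q = 40/3, not an integer.

set U = 8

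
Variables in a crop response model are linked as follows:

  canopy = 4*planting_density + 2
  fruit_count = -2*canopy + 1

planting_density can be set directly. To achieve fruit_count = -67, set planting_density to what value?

planting_density = 8

Substituting into the fruit_count equation gives fruit_count = -8*planting_density - 3.
Solve -8*planting_density - 3 = -67: planting_density = (-67 + 3) / -8 = 8.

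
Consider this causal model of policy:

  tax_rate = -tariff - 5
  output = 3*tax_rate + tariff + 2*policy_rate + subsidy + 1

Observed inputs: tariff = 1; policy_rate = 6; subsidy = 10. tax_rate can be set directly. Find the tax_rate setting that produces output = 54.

tax_rate = 10

Intervening on tax_rate fixes its value directly, overriding its dependence on tariff.
Substituting into the output equation gives output = 3*tax_rate + 24.
Solve 3*tax_rate + 24 = 54: tax_rate = (54 - 24) / 3 = 10.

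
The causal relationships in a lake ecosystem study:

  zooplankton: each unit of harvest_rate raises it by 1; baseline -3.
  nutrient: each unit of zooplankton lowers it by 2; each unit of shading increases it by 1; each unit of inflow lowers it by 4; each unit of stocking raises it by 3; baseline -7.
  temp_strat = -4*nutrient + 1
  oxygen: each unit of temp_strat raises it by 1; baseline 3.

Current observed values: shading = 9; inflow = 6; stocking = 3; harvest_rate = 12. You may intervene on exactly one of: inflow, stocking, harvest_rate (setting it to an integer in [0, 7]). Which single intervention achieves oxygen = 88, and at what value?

Intervening on inflow: oxygen = 16*inflow + 32. Reaching 88 requires inflow = 7/2, not an integer.
Intervening on stocking: oxygen = -12*stocking + 164. Reaching 88 requires stocking = 19/3, not an integer.
Intervening on harvest_rate: with other inputs at their observed values, oxygen = 8*harvest_rate + 32. Solving for 88 gives harvest_rate = 7, within [0, 7].

set harvest_rate = 7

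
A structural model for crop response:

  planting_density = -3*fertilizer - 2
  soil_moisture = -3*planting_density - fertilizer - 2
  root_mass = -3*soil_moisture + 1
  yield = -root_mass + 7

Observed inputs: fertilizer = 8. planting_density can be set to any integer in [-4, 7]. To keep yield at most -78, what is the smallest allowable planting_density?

Intervening on planting_density fixes its value directly, overriding its dependence on fertilizer.
Substituting into the soil_moisture equation gives soil_moisture = -3*planting_density - 10.
Substituting into the root_mass equation gives root_mass = 9*planting_density + 31.
This gives yield = -9*planting_density - 24.
Require -9*planting_density - 24 ≤ -78, so planting_density ≥ 6.
The smallest integer in [-4, 7] satisfying this is 6.

planting_density = 6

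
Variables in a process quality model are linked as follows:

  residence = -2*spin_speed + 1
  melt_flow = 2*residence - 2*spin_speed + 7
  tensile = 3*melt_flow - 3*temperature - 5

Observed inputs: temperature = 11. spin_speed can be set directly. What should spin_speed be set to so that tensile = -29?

Substituting into the melt_flow equation gives melt_flow = -6*spin_speed + 9.
Substituting into the tensile equation gives tensile = -18*spin_speed - 11.
Solve -18*spin_speed - 11 = -29: spin_speed = (-29 + 11) / -18 = 1.

spin_speed = 1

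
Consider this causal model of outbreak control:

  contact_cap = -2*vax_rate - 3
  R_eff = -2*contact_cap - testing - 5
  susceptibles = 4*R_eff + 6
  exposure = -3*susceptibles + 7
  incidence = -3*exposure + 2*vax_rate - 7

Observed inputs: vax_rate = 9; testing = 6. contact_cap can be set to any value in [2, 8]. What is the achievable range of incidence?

-928 to -496

Intervening on contact_cap fixes its value directly, overriding its dependence on vax_rate.
Substituting into the R_eff equation gives R_eff = -2*contact_cap - 11.
Substituting into the susceptibles equation gives susceptibles = -8*contact_cap - 38.
exposure becomes 24*contact_cap + 121.
Substituting into the incidence equation gives incidence = -72*contact_cap - 352.
Linear in contact_cap, so extremes are at the endpoints: contact_cap = 2 gives incidence = -496; contact_cap = 8 gives incidence = -928.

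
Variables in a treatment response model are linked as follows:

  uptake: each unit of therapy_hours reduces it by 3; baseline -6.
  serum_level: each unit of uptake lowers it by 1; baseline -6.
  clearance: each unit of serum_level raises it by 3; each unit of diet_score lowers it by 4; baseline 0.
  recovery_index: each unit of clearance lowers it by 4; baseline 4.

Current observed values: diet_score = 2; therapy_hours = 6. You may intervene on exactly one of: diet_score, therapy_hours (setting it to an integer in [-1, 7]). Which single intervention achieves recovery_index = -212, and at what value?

set diet_score = 0

Intervening on diet_score: with other inputs at their observed values, recovery_index = 16*diet_score - 212. Solving for -212 gives diet_score = 0, within [-1, 7].
Intervening on therapy_hours: recovery_index = -36*therapy_hours + 36. Reaching -212 requires therapy_hours = 62/9, not an integer.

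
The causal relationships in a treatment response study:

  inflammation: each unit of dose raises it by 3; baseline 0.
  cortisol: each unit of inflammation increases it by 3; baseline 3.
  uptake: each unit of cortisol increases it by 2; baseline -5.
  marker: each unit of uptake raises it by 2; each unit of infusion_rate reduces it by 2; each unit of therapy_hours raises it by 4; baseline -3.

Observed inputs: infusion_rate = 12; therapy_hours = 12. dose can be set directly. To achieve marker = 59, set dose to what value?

dose = 1

Substituting into the cortisol equation gives cortisol = 9*dose + 3.
Substituting into the uptake equation gives uptake = 18*dose + 1.
marker becomes 36*dose + 23.
Solve 36*dose + 23 = 59: dose = (59 - 23) / 36 = 1.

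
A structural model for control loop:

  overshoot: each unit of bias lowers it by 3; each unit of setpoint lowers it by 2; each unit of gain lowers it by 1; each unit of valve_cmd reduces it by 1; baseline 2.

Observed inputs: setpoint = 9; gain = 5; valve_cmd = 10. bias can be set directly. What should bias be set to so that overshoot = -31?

bias = 0

Substituting into the overshoot equation gives overshoot = -3*bias - 31.
Solve -3*bias - 31 = -31: bias = (-31 + 31) / -3 = 0.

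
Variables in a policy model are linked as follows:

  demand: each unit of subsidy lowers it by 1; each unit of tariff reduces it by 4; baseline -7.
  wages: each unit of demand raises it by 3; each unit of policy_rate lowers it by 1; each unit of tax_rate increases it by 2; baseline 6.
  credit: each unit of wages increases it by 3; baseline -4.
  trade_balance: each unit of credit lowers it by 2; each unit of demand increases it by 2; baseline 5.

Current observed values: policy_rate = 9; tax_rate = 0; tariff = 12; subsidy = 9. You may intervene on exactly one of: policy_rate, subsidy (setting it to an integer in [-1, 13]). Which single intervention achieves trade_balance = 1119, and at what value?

Intervening on policy_rate: trade_balance = 6*policy_rate + 1001. Reaching 1119 requires policy_rate = 59/3, not an integer.
Intervening on subsidy: with other inputs at their observed values, trade_balance = 16*subsidy + 911. Solving for 1119 gives subsidy = 13, within [-1, 13].

set subsidy = 13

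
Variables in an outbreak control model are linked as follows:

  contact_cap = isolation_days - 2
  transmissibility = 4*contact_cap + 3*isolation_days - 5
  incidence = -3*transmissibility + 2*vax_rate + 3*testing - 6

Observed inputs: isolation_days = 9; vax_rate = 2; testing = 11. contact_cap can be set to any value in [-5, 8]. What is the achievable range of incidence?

Intervening on contact_cap fixes its value directly, overriding its dependence on isolation_days.
Substituting into the transmissibility equation gives transmissibility = 4*contact_cap + 22.
incidence becomes -12*contact_cap - 35.
Linear in contact_cap, so extremes are at the endpoints: contact_cap = -5 gives incidence = 25; contact_cap = 8 gives incidence = -131.

-131 to 25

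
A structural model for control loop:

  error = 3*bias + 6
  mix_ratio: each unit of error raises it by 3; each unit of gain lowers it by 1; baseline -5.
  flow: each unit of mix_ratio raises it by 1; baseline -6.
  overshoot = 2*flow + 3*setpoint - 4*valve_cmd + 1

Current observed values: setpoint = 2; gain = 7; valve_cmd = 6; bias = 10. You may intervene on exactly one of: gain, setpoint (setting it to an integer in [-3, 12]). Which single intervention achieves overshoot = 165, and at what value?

set gain = 6

Intervening on gain: with other inputs at their observed values, overshoot = -2*gain + 177. Solving for 165 gives gain = 6, within [-3, 12].
Intervening on setpoint: overshoot = 3*setpoint + 157. Reaching 165 requires setpoint = 8/3, not an integer.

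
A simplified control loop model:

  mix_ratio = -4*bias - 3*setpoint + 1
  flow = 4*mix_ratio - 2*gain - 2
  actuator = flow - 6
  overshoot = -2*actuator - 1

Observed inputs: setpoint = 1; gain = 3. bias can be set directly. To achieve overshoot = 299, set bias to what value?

bias = 8

Substituting into the mix_ratio equation gives mix_ratio = -4*bias - 2.
Substituting into the flow equation gives flow = -16*bias - 16.
Substituting into the actuator equation gives actuator = -16*bias - 22.
This gives overshoot = 32*bias + 43.
Solve 32*bias + 43 = 299: bias = (299 - 43) / 32 = 8.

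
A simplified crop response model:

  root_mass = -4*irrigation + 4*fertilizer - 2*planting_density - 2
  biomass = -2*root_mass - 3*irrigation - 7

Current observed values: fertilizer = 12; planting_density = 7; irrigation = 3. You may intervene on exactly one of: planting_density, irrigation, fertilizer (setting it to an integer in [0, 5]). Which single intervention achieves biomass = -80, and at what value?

Intervening on planting_density: with other inputs at their observed values, biomass = 4*planting_density - 84. Solving for -80 gives planting_density = 1, within [0, 5].
Intervening on irrigation: biomass = 5*irrigation - 71. Reaching -80 requires irrigation = -9/5, not an integer.
Intervening on fertilizer: biomass = -8*fertilizer + 40. Reaching -80 requires fertilizer = 15, outside [0, 5].

set planting_density = 1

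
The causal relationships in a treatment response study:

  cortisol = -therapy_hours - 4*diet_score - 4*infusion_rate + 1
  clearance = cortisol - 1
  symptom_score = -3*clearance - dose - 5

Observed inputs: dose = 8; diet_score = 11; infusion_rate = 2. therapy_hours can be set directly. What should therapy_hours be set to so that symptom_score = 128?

Substituting into the cortisol equation gives cortisol = -therapy_hours - 51.
Substituting into the clearance equation gives clearance = -therapy_hours - 52.
So symptom_score = 3*therapy_hours + 143.
Solve 3*therapy_hours + 143 = 128: therapy_hours = (128 - 143) / 3 = -5.

therapy_hours = -5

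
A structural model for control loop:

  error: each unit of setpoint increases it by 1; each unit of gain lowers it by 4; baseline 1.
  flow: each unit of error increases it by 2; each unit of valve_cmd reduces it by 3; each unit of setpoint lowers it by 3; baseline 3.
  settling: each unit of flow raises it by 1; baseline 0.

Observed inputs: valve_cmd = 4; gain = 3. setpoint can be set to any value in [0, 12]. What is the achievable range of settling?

Substituting into the error equation gives error = setpoint - 11.
Substituting into the flow equation gives flow = -setpoint - 31.
So settling = -setpoint - 31.
Linear in setpoint, so extremes are at the endpoints: setpoint = 0 gives settling = -31; setpoint = 12 gives settling = -43.

-43 to -31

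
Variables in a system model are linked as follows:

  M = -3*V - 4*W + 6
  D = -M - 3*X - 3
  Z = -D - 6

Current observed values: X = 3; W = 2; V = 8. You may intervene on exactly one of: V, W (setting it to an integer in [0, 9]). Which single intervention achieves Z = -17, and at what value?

Intervening on V: with other inputs at their observed values, Z = -3*V + 4. Solving for -17 gives V = 7, within [0, 9].
Intervening on W: Z = -4*W - 12. Reaching -17 requires W = 5/4, not an integer.

set V = 7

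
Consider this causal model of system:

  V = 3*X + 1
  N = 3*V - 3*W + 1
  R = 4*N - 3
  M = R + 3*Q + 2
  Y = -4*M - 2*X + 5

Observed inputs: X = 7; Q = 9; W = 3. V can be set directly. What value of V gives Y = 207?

V = -4

Intervening on V fixes its value directly, overriding its dependence on X.
Substituting into the N equation gives N = 3*V - 8.
R becomes 12*V - 35.
This gives M = 12*V - 6.
Substituting into the Y equation gives Y = -48*V + 15.
Solve -48*V + 15 = 207: V = (207 - 15) / -48 = -4.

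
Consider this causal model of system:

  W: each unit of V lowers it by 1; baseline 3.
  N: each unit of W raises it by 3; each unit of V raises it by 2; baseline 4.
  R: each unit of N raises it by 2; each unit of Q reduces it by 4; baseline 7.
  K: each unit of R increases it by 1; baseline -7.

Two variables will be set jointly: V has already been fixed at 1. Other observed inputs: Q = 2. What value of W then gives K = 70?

With V held at 1:
Intervening on W fixes its value directly, overriding its dependence on V.
Substituting into the N equation gives N = 3*W + 6.
So R = 6*W + 11.
So K = 6*W + 4.
Solve 6*W + 4 = 70: W = (70 - 4) / 6 = 11.

W = 11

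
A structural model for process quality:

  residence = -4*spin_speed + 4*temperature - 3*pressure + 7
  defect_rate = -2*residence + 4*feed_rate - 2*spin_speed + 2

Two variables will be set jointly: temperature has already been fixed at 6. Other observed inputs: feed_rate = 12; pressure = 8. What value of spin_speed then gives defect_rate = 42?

With temperature held at 6:
Substituting into the residence equation gives residence = -4*spin_speed + 7.
Substituting into the defect_rate equation gives defect_rate = 6*spin_speed + 36.
Solve 6*spin_speed + 36 = 42: spin_speed = (42 - 36) / 6 = 1.

spin_speed = 1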